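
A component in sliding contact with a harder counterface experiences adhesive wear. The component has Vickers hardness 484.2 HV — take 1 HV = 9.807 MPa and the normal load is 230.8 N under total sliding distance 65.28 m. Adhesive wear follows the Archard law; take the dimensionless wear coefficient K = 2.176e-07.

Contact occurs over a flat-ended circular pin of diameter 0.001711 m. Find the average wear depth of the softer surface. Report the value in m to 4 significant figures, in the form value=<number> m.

Shown intermediates are rounded — the computation carries exact precision; one final rounding, at four significant digits.
Hardness H = 484.2 HV × 9.807 MPa/HV = 4749 MPa = 4.749e+09 Pa.
Contact area A = π·d²/4 = π·(0.001711 m)²/4 = 2.299e-06 m².
Collected in SI base units: W = 230.8 N, H = 4.749e+09 Pa, K = 2.176e-07.
The Archard volume V = K·W·L/H = 2.176e-07 · 230.8 · 65.28 / 4.749e+09 = 6.904e-13 m³.
Average depth h = V/A = 6.904e-13 / 2.299e-06 = 3.003e-07 m.

value=3.003e-07 m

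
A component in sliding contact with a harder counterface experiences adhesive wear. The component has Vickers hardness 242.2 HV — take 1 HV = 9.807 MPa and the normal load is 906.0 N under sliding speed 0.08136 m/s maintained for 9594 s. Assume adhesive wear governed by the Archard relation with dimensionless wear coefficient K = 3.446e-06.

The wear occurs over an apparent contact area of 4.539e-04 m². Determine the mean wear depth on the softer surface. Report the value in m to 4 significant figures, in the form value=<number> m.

The intermediates appear rounded — the algebra keeps full precision — one last rounding, at four significant figures.
Distance covered L = v·t = 0.08136 m/s × 9594 s = 780.6 m.
Hardness H = 242.2 HV × 9.807 MPa/HV = 2375 MPa = 2.375e+09 Pa.
In SI base units, W = 906.0 N, H = 2.375e+09 Pa, K = 3.446e-06.
Wear volume V = K·W·L/H = 3.446e-06 · 906.0 · 780.6 / 2.375e+09 = 1.026e-09 m³.
Average depth h = V/A = 1.026e-09 / 4.539e-04 = 2.260e-06 m.

value=2.260e-06 m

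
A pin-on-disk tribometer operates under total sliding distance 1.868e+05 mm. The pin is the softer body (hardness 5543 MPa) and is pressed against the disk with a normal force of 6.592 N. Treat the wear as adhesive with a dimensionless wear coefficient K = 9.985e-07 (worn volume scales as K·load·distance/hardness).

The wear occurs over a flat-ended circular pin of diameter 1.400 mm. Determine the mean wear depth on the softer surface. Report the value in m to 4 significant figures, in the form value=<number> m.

Intermediate values are displayed rounded, and every step holds exact precision; rounded just once, at 4 significant digits.
The distance L = 1.868e+05 mm = 186.8 m.
Hardness H = 5543 MPa = 5.543e+09 Pa.
Pin diameter d = 1.400 mm = 0.001400 m. Contact area A = π·d²/4 = π·(0.001400 m)²/4 = 1.539e-06 m².
Collected in SI base units: W = 6.592 N, H = 5.543e+09 Pa, K = 9.985e-07.
Volume removed: V = K·W·L/H = 9.985e-07 · 6.592 · 186.8 / 5.543e+09 = 2.218e-13 m³.
Mean wear depth h = V/A = 2.218e-13 / 1.539e-06 = 1.441e-07 m.

value=1.441e-07 m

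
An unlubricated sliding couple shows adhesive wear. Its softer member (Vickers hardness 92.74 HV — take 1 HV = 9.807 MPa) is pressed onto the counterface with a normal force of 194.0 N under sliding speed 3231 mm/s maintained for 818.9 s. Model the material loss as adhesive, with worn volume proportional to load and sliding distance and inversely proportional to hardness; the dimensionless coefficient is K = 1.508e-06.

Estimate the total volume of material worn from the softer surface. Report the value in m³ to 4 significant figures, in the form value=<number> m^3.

value=8.511e-10 m^3

Every step carries full precision. Intermediates are printed rounded, and rounded once at the end to four significant digits.
Convert: Sliding speed v = 3231 mm/s = 3.231 m/s. Distance L = v·t = 3.231 m/s × 818.9 s = 2646 m.
Convert: Hardness H = 92.74 HV × 9.807 MPa/HV = 909.5 MPa = 9.095e+08 Pa.
Collected in SI base units: W = 194.0 N, H = 9.095e+08 Pa, K = 1.508e-06.
Archard volume V = K·W·L/H = 1.508e-06 · 194.0 · 2646 / 9.095e+08 = 8.511e-10 m³.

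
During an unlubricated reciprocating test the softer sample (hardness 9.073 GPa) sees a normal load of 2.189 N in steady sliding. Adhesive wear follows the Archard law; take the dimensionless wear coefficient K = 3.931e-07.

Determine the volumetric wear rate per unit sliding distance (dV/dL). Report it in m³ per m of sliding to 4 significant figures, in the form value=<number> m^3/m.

The intermediates are shown rounded — each operation holds full float precision. Rounded once at the end to four significant figures.
Hardness H = 9.073 GPa = 9.073e+09 Pa.
As SI base values: W = 2.189 N, H = 9.073e+09 Pa, K = 3.931e-07.
Volumetric rate dV/dL = K·W/H (no L dependence): 3.931e-07 · 2.189 / 9.073e+09 = 9.484e-17 m³/m.

value=9.484e-17 m^3/m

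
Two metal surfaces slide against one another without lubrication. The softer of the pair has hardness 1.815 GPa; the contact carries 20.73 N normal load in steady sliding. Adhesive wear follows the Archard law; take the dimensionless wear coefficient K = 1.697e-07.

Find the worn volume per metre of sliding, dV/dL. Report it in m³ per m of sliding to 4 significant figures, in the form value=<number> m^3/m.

value=1.938e-15 m^3/m

Intermediate values appear rounded. All arithmetic carries full float precision. Rounded once at the end: 4 significant digits.
Convert: Hardness H = 1.815 GPa = 1.815e+09 Pa.
In SI base units: W = 20.73 N, H = 1.815e+09 Pa, K = 1.697e-07.
Wear rate dV/dL = K·W/H (no L dependence): 1.697e-07 · 20.73 / 1.815e+09 = 1.938e-15 m³/m.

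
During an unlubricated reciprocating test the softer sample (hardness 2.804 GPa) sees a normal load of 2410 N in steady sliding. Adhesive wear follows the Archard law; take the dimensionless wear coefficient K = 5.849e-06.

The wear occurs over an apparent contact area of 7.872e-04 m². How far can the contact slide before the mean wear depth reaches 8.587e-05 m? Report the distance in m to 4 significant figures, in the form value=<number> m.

value=1.345e+04 m

The computation keeps full precision. Intermediate values appear rounded; one last rounding, at 4 significant figures.
Hardness H = 2.804 GPa = 2.804e+09 Pa.
Working in SI base units: W = 2410 N, H = 2.804e+09 Pa, K = 5.849e-06.
At the depth limit, V_lim = h_lim·A = 8.587e-05 · 7.872e-04 = 6.760e-08 m³.
Thus life L = V_lim·H/(K·W) = 6.760e-08 · 2.804e+09 / (5.849e-06 · 2410) = 1.345e+04 m.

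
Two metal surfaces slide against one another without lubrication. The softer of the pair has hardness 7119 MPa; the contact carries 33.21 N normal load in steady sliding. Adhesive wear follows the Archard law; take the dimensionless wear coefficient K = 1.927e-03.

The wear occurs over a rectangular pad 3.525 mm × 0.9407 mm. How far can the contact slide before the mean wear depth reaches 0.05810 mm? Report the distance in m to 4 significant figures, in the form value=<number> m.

Shown intermediates are rounded. Each operation maintains exact precision, and rounded once at the end to four significant digits.
Convert: Hardness H = 7119 MPa = 7.119e+09 Pa.
Convert: Pad sides 3.525 mm × 0.9407 mm = 3.525e-03 m × 9.407e-04 m. Contact area A = 3.525e-03 m × 9.407e-04 m = 3.316e-06 m².
Convert: Depth limit h_lim = 0.05810 mm = 5.810e-05 m.
Working in SI base units: W = 33.21 N, H = 7.119e+09 Pa, K = 1.927e-03.
Allowed volume V_lim = h_lim·A = 5.810e-05 · 3.316e-06 = 1.927e-10 m³.
Inverting, life L = V_lim·H/(K·W) = 1.927e-10 · 7.119e+09 / (1.927e-03 · 33.21) = 21.43 m.

value=21.43 m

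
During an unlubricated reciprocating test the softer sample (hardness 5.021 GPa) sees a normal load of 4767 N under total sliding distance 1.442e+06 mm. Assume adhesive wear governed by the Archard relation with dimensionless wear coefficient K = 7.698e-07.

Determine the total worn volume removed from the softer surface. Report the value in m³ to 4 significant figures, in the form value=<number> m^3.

The intermediates are displayed rounded; every step keeps full float precision; one last rounding, at 4 significant figures.
Convert: Distance L = 1.442e+06 mm = 1442 m.
Convert: Hardness H = 5.021 GPa = 5.021e+09 Pa.
Collected in SI base units: W = 4767 N, H = 5.021e+09 Pa, K = 7.698e-07.
Volume removed: V = K·W·L/H = 7.698e-07 · 4767 · 1442 / 5.021e+09 = 1.054e-09 m³.

value=1.054e-09 m^3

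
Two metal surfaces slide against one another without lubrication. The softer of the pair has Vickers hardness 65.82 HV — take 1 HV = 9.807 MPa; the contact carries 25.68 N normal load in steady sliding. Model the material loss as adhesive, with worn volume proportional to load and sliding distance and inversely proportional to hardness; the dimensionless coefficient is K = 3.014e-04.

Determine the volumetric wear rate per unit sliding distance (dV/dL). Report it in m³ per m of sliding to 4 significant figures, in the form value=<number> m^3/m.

Every step runs at full float precision — intermediates are printed rounded; rounded once at the end to four significant digits.
Convert: Hardness H = 65.82 HV × 9.807 MPa/HV = 645.5 MPa = 6.455e+08 Pa.
SI base units throughout: W = 25.68 N, H = 6.455e+08 Pa, K = 3.014e-04.
Sliding wear rate dV/dL = K·W/H (no L dependence): 3.014e-04 · 25.68 / 6.455e+08 = 1.199e-11 m³/m.

value=1.199e-11 m^3/m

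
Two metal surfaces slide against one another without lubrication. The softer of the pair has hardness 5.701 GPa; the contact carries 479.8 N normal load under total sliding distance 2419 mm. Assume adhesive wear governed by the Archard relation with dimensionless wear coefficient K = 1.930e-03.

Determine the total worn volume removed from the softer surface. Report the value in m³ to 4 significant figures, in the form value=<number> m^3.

value=3.929e-10 m^3

The intermediates appear rounded, and the computation holds full precision — a single final rounding to four significant digits.
Total distance L = 2419 mm = 2.419 m.
Hardness H = 5.701 GPa = 5.701e+09 Pa.
In SI base units: W = 479.8 N, H = 5.701e+09 Pa, K = 1.930e-03.
By Archard's law, V = K·W·L/H = 1.930e-03 · 479.8 · 2.419 / 5.701e+09 = 3.929e-10 m³.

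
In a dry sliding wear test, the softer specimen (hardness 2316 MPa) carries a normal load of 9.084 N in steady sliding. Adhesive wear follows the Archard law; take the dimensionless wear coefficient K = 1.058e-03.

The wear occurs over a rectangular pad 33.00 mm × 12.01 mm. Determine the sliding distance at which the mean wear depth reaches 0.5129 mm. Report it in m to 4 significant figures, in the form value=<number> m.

value=4.899e+04 m

The intermediates appear rounded. Every step carries exact precision, and a single final rounding, at 4 significant figures.
Convert: Hardness H = 2316 MPa = 2.316e+09 Pa.
Convert: Pad sides 33.00 mm × 12.01 mm = 0.03300 m × 0.01201 m. Contact area A = 0.03300 m × 0.01201 m = 3.963e-04 m².
Convert: Depth limit h_lim = 0.5129 mm = 5.129e-04 m.
In SI base units, W = 9.084 N, H = 2.316e+09 Pa, K = 1.058e-03.
Allowed volume V_lim = h_lim·A = 5.129e-04 · 3.963e-04 = 2.033e-07 m³.
So the life L = V_lim·H/(K·W) = 2.033e-07 · 2.316e+09 / (1.058e-03 · 9.084) = 4.899e+04 m.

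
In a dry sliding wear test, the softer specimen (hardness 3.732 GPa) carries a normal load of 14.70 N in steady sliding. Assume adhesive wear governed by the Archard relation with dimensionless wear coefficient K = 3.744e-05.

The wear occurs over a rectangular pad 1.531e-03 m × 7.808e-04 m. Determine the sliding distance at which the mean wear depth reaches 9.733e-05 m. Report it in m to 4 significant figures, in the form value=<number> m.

value=789.0 m

Every step holds full precision; displayed values are rounded — a single final rounding, at 4 significant digits.
Hardness H = 3.732 GPa = 3.732e+09 Pa.
Contact area A = 1.531e-03 m × 7.808e-04 m = 1.195e-06 m².
Collected in SI base units: W = 14.70 N, H = 3.732e+09 Pa, K = 3.744e-05.
Permissible volume V_lim = h_lim·A = 9.733e-05 · 1.195e-06 = 1.163e-10 m³.
Thus life L = V_lim·H/(K·W) = 1.163e-10 · 3.732e+09 / (3.744e-05 · 14.70) = 789.0 m.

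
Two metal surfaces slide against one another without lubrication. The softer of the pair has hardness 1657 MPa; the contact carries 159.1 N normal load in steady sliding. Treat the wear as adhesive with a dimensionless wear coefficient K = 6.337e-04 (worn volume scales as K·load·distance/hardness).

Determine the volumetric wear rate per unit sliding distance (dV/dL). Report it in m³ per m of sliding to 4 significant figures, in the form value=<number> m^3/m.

value=6.085e-11 m^3/m

All working math holds exact precision. The intermediates are displayed rounded, and rounded just once, at 4 significant digits.
Convert: Hardness H = 1657 MPa = 1.657e+09 Pa.
Expressed in SI base units: W = 159.1 N, H = 1.657e+09 Pa, K = 6.337e-04.
Wear rate dV/dL = K·W/H, so: 6.337e-04 · 159.1 / 1.657e+09 = 6.085e-11 m³/m.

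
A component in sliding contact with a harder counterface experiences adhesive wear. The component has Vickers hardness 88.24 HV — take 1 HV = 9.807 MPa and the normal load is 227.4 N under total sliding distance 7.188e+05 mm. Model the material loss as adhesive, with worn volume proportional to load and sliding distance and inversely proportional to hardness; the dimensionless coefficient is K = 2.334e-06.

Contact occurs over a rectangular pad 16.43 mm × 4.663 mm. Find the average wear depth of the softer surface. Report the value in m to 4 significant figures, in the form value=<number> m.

value=5.754e-06 m

Shown intermediates are rounded. All working math maintains exact precision — one last rounding to four significant digits.
Total distance L = 7.188e+05 mm = 718.8 m.
Hardness H = 88.24 HV × 9.807 MPa/HV = 865.4 MPa = 8.654e+08 Pa.
Pad sides 16.43 mm × 4.663 mm = 0.01643 m × 0.004663 m. Contact area A = 0.01643 m × 0.004663 m = 7.661e-05 m².
Expressed in SI base units: W = 227.4 N, H = 8.654e+08 Pa, K = 2.334e-06.
Worn volume V = K·W·L/H = 2.334e-06 · 227.4 · 718.8 / 8.654e+08 = 4.409e-10 m³.
Depth of wear h = V/A = 4.409e-10 / 7.661e-05 = 5.754e-06 m.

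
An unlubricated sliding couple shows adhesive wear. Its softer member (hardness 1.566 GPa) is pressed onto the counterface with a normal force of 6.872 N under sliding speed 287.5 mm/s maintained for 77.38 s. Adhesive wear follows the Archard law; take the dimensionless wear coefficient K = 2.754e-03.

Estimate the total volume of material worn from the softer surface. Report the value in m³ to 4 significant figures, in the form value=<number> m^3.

value=2.689e-10 m^3

Each operation keeps full precision — the intermediates are printed rounded — rounded just once: 4 significant digits.
Sliding speed v = 287.5 mm/s = 0.2875 m/s. The distance L = v·t = 0.2875 m/s × 77.38 s = 22.25 m.
Hardness H = 1.566 GPa = 1.566e+09 Pa.
Collected in SI base units: W = 6.872 N, H = 1.566e+09 Pa, K = 2.754e-03.
Apply Archard: V = K·W·L/H = 2.754e-03 · 6.872 · 22.25 / 1.566e+09 = 2.689e-10 m³.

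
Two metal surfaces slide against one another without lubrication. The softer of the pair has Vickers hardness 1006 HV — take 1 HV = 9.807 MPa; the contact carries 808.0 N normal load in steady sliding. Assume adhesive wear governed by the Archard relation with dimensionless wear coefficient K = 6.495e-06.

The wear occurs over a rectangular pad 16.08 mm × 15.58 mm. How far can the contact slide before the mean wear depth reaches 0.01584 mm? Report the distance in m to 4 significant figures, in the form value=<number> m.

Intermediates appear rounded — all working math keeps full precision — a single final rounding, at 4 significant digits.
Convert: Hardness H = 1006 HV × 9.807 MPa/HV = 9866 MPa = 9.866e+09 Pa.
Convert: Pad sides 16.08 mm × 15.58 mm = 0.01608 m × 0.01558 m. Contact area A = 0.01608 m × 0.01558 m = 2.505e-04 m².
Convert: Depth limit h_lim = 0.01584 mm = 1.584e-05 m.
Collected in SI base units: W = 808.0 N, H = 9.866e+09 Pa, K = 6.495e-06.
Volume at the limit: V_lim = h_lim·A = 1.584e-05 · 2.505e-04 = 3.968e-09 m³.
Life L = V_lim·H/(K·W) = 3.968e-09 · 9.866e+09 / (6.495e-06 · 808.0) = 7460 m.

value=7460 m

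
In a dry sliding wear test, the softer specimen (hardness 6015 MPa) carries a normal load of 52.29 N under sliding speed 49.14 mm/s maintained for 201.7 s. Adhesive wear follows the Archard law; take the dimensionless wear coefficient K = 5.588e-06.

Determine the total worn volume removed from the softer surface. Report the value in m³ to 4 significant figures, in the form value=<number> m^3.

value=4.815e-13 m^3

Intermediate values appear rounded; the computation carries full precision — rounded once at the end: four significant digits.
Convert: Sliding speed v = 49.14 mm/s = 0.04914 m/s. Path length L = v·t = 0.04914 m/s × 201.7 s = 9.912 m.
Convert: Hardness H = 6015 MPa = 6.015e+09 Pa.
In SI base units: W = 52.29 N, H = 6.015e+09 Pa, K = 5.588e-06.
Archard relation: V = K·W·L/H = 5.588e-06 · 52.29 · 9.912 / 6.015e+09 = 4.815e-13 m³.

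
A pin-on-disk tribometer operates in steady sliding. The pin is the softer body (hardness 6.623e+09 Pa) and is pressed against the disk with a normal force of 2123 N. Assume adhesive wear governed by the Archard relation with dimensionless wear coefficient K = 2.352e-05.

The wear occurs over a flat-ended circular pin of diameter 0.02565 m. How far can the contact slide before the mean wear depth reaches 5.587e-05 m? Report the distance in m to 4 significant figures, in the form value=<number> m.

Quoted intermediates are rounded, and all arithmetic runs at exact precision; rounded once at the end to four significant figures.
Convert: Contact area A = π·d²/4 = π·(0.02565 m)²/4 = 5.167e-04 m².
Restated in SI base units: W = 2123 N, H = 6.623e+09 Pa, K = 2.352e-05.
Permissible volume V_lim = h_lim·A = 5.587e-05 · 5.167e-04 = 2.887e-08 m³.
Thus life L = V_lim·H/(K·W) = 2.887e-08 · 6.623e+09 / (2.352e-05 · 2123) = 3829 m.

value=3829 m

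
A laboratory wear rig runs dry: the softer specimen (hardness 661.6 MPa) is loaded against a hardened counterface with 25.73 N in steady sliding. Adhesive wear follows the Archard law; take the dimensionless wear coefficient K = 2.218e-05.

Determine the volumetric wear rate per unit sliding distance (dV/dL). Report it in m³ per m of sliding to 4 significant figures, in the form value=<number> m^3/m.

Shown intermediates are rounded. All arithmetic maintains full precision; one final rounding: 4 significant figures.
Convert: Hardness H = 661.6 MPa = 6.616e+08 Pa.
Restated in SI base units: W = 25.73 N, H = 6.616e+08 Pa, K = 2.218e-05.
Wear rate dV/dL = K·W/H, per unit distance: 2.218e-05 · 25.73 / 6.616e+08 = 8.626e-13 m³/m.

value=8.626e-13 m^3/m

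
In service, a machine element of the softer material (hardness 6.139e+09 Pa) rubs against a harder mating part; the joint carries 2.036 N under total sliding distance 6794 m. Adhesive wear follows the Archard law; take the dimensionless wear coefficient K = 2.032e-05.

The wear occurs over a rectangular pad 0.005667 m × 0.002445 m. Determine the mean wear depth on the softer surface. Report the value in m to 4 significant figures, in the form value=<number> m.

value=3.304e-06 m

Intermediate values are printed rounded, and the computation carries full float precision; one final rounding, at four significant figures.
Contact area A = 0.005667 m × 0.002445 m = 1.386e-05 m².
SI base units throughout: W = 2.036 N, H = 6.139e+09 Pa, K = 2.032e-05.
Worn volume V = K·W·L/H = 2.032e-05 · 2.036 · 6794 / 6.139e+09 = 4.579e-11 m³.
Average depth h = V/A = 4.579e-11 / 1.386e-05 = 3.304e-06 m.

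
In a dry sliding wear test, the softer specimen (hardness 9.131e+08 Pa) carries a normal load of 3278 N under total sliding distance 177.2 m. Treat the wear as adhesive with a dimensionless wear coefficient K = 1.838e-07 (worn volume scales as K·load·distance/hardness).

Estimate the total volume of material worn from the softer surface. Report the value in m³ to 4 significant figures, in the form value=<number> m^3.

Intermediate values appear rounded — all working math maintains full float precision — a lone final rounding, at 4 significant digits.
In SI base units: W = 3278 N, H = 9.131e+08 Pa, K = 1.838e-07.
Worn volume V = K·W·L/H = 1.838e-07 · 3278 · 177.2 / 9.131e+08 = 1.169e-10 m³.

value=1.169e-10 m^3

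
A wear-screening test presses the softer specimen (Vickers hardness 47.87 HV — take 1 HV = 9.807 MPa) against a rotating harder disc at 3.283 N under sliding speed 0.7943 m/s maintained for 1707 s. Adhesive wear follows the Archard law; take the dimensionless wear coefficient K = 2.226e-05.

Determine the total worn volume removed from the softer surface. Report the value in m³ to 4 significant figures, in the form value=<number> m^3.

value=2.111e-10 m^3

The intermediates are shown rounded, and the computation carries full float precision — a lone final rounding: 4 significant digits.
Distance L = v·t = 0.7943 m/s × 1707 s = 1356 m.
Hardness H = 47.87 HV × 9.807 MPa/HV = 469.5 MPa = 4.695e+08 Pa.
SI base units throughout: W = 3.283 N, H = 4.695e+08 Pa, K = 2.226e-05.
Worn volume V = K·W·L/H = 2.226e-05 · 3.283 · 1356 / 4.695e+08 = 2.111e-10 m³.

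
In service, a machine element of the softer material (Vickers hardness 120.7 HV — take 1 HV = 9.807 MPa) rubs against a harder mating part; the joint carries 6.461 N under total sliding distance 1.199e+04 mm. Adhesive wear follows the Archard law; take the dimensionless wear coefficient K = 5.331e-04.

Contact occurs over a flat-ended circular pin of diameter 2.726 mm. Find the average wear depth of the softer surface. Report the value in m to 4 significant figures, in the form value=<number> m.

value=5.978e-06 m

All arithmetic runs at full precision; intermediate values are printed rounded; one last rounding: four significant digits.
The distance L = 1.199e+04 mm = 11.99 m.
Hardness H = 120.7 HV × 9.807 MPa/HV = 1184 MPa = 1.184e+09 Pa.
Pin diameter d = 2.726 mm = 0.002726 m. Contact area A = π·d²/4 = π·(0.002726 m)²/4 = 5.836e-06 m².
Working in SI base units: W = 6.461 N, H = 1.184e+09 Pa, K = 5.331e-04.
Wear volume V = K·W·L/H = 5.331e-04 · 6.461 · 11.99 / 1.184e+09 = 3.489e-11 m³.
Wear depth h = V/A = 3.489e-11 / 5.836e-06 = 5.978e-06 m.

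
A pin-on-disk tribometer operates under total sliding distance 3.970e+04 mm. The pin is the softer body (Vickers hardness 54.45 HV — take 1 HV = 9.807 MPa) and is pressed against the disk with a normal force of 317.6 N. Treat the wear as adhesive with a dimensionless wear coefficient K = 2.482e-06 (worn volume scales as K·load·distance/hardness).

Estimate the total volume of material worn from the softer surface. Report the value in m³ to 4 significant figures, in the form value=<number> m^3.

All arithmetic maintains exact precision; intermediate values are shown rounded; one last rounding to four significant figures.
Convert: Distance L = 3.970e+04 mm = 39.70 m.
Convert: Hardness H = 54.45 HV × 9.807 MPa/HV = 534.0 MPa = 5.340e+08 Pa.
Collected in SI base units: W = 317.6 N, H = 5.340e+08 Pa, K = 2.482e-06.
Wear volume V = K·W·L/H = 2.482e-06 · 317.6 · 39.70 / 5.340e+08 = 5.861e-11 m³.

value=5.861e-11 m^3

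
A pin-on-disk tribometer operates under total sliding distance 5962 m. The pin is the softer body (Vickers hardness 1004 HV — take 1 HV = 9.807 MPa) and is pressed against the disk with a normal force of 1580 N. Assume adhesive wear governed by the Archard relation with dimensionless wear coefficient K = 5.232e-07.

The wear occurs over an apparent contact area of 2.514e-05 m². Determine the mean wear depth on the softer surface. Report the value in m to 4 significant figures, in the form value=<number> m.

The algebra holds full float precision; shown intermediates are rounded — a lone final rounding to 4 significant figures.
Convert: Hardness H = 1004 HV × 9.807 MPa/HV = 9846 MPa = 9.846e+09 Pa.
In SI base units: W = 1580 N, H = 9.846e+09 Pa, K = 5.232e-07.
Volume removed: V = K·W·L/H = 5.232e-07 · 1580 · 5962 / 9.846e+09 = 5.005e-10 m³.
Mean depth h = V/A = 5.005e-10 / 2.514e-05 = 1.991e-05 m.

value=1.991e-05 m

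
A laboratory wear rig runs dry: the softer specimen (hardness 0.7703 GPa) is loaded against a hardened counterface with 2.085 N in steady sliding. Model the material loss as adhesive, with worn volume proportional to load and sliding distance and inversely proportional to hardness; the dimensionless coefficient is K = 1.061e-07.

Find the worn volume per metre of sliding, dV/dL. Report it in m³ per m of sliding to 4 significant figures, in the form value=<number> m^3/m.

Each operation runs at exact precision, and the intermediates are shown rounded — a lone final rounding to 4 significant figures.
Convert: Hardness H = 0.7703 GPa = 7.703e+08 Pa.
In SI base units: W = 2.085 N, H = 7.703e+08 Pa, K = 1.061e-07.
Volumetric rate dV/dL = K·W/H, per unit distance: 1.061e-07 · 2.085 / 7.703e+08 = 2.872e-16 m³/m.

value=2.872e-16 m^3/m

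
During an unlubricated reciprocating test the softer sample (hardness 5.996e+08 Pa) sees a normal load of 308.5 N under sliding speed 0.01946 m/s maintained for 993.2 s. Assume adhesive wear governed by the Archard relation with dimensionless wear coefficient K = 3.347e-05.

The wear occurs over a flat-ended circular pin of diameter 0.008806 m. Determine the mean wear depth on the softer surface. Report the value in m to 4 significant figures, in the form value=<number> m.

Quoted intermediates are rounded, and every step holds full float precision. Rounded once at the end to 4 significant figures.
Convert: Distance covered L = v·t = 0.01946 m/s × 993.2 s = 19.33 m.
Convert: Contact area A = π·d²/4 = π·(0.008806 m)²/4 = 6.090e-05 m².
Collected in SI base units: W = 308.5 N, H = 5.996e+08 Pa, K = 3.347e-05.
Wear volume V = K·W·L/H = 3.347e-05 · 308.5 · 19.33 / 5.996e+08 = 3.328e-10 m³.
Depth h = V/A = 3.328e-10 / 6.090e-05 = 5.465e-06 m.

value=5.465e-06 m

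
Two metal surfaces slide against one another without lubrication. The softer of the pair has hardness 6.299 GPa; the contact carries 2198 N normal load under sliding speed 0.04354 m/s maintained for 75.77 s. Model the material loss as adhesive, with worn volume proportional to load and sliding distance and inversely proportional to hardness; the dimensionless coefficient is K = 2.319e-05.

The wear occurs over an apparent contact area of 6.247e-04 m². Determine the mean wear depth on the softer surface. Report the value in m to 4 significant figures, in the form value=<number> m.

value=4.273e-08 m

The computation maintains exact precision — intermediate values are displayed rounded — one last rounding, at four significant digits.
Convert: Total distance L = v·t = 0.04354 m/s × 75.77 s = 3.299 m.
Convert: Hardness H = 6.299 GPa = 6.299e+09 Pa.
As SI base values: W = 2198 N, H = 6.299e+09 Pa, K = 2.319e-05.
Worn volume V = K·W·L/H = 2.319e-05 · 2198 · 3.299 / 6.299e+09 = 2.670e-11 m³.
Mean depth h = V/A = 2.670e-11 / 6.247e-04 = 4.273e-08 m.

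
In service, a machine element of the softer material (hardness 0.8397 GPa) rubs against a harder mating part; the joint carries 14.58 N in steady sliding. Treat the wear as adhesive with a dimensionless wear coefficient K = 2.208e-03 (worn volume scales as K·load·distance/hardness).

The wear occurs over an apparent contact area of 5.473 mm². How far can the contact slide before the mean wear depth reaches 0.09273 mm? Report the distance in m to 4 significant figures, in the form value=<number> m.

Intermediates are shown rounded; each operation carries full float precision; a lone final rounding, at four significant figures.
Convert: Hardness H = 0.8397 GPa = 8.397e+08 Pa.
Convert: Contact area A = 5.473 mm² = 5.473e-06 m².
Convert: Depth limit h_lim = 0.09273 mm = 9.273e-05 m.
Collected in SI base units: W = 14.58 N, H = 8.397e+08 Pa, K = 2.208e-03.
Volume at the limit: V_lim = h_lim·A = 9.273e-05 · 5.473e-06 = 5.075e-10 m³.
Life L = V_lim·H/(K·W) = 5.075e-10 · 8.397e+08 / (2.208e-03 · 14.58) = 13.24 m.

value=13.24 m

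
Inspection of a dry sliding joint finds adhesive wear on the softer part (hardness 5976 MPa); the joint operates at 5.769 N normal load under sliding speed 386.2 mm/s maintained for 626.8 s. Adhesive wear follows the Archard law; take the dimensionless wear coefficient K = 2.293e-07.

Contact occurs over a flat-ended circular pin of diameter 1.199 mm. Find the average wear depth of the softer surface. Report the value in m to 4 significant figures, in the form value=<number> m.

value=4.746e-08 m

All working math runs at full float precision, and shown intermediates are rounded — a single final rounding to 4 significant digits.
Convert: Sliding speed v = 386.2 mm/s = 0.3862 m/s. Path length L = v·t = 0.3862 m/s × 626.8 s = 242.1 m.
Convert: Hardness H = 5976 MPa = 5.976e+09 Pa.
Convert: Pin diameter d = 1.199 mm = 0.001199 m. Contact area A = π·d²/4 = π·(0.001199 m)²/4 = 1.129e-06 m².
In SI base units, W = 5.769 N, H = 5.976e+09 Pa, K = 2.293e-07.
By Archard's law, V = K·W·L/H = 2.293e-07 · 5.769 · 242.1 / 5.976e+09 = 5.358e-14 m³.
Mean wear depth h = V/A = 5.358e-14 / 1.129e-06 = 4.746e-08 m.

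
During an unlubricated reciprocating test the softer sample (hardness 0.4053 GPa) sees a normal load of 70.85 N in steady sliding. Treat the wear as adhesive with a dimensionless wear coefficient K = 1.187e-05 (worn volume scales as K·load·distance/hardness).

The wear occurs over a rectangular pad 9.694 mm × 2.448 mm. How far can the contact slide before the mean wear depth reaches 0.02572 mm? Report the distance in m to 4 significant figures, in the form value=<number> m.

The intermediates appear rounded, and the algebra runs at full float precision — one final rounding, at four significant figures.
Convert: Hardness H = 0.4053 GPa = 4.053e+08 Pa.
Convert: Pad sides 9.694 mm × 2.448 mm = 0.009694 m × 0.002448 m. Contact area A = 0.009694 m × 0.002448 m = 2.373e-05 m².
Convert: Depth limit h_lim = 0.02572 mm = 2.572e-05 m.
In SI base units, W = 70.85 N, H = 4.053e+08 Pa, K = 1.187e-05.
Allowed volume V_lim = h_lim·A = 2.572e-05 · 2.373e-05 = 6.104e-10 m³.
Sliding life L = V_lim·H/(K·W) = 6.104e-10 · 4.053e+08 / (1.187e-05 · 70.85) = 294.2 m.

value=294.2 m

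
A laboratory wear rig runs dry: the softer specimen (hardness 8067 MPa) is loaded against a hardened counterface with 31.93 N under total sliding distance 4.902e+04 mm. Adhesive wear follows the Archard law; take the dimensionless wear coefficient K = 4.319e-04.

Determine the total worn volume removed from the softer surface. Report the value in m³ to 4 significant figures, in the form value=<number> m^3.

value=8.380e-11 m^3

Intermediates appear rounded, and all working math holds full precision — one last rounding to 4 significant digits.
Sliding distance L = 4.902e+04 mm = 49.02 m.
Hardness H = 8067 MPa = 8.067e+09 Pa.
As SI base values: W = 31.93 N, H = 8.067e+09 Pa, K = 4.319e-04.
By Archard's law, V = K·W·L/H = 4.319e-04 · 31.93 · 49.02 / 8.067e+09 = 8.380e-11 m³.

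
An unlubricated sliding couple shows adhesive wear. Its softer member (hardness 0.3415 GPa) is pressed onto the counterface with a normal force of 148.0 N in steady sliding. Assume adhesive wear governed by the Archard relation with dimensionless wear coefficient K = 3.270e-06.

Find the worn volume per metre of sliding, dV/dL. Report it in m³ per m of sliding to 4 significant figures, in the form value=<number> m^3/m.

value=1.417e-12 m^3/m

All arithmetic keeps exact precision; intermediates are displayed rounded. Rounded just once, at 4 significant digits.
Convert: Hardness H = 0.3415 GPa = 3.415e+08 Pa.
Working in SI base units: W = 148.0 N, H = 3.415e+08 Pa, K = 3.270e-06.
The wear rate dV/dL = K·W/H — distance-free: 3.270e-06 · 148.0 / 3.415e+08 = 1.417e-12 m³/m.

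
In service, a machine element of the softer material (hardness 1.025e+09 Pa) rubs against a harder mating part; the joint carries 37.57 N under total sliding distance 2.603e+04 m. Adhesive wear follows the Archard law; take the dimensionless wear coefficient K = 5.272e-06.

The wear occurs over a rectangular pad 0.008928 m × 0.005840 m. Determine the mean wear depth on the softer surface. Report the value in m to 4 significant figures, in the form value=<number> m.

Every step holds full precision — intermediates are printed rounded; one last rounding, at four significant figures.
Contact area A = 0.008928 m × 0.005840 m = 5.214e-05 m².
Working in SI base units: W = 37.57 N, H = 1.025e+09 Pa, K = 5.272e-06.
Apply Archard: V = K·W·L/H = 5.272e-06 · 37.57 · 2.603e+04 / 1.025e+09 = 5.030e-09 m³.
Average depth h = V/A = 5.030e-09 / 5.214e-05 = 9.647e-05 m.

value=9.647e-05 m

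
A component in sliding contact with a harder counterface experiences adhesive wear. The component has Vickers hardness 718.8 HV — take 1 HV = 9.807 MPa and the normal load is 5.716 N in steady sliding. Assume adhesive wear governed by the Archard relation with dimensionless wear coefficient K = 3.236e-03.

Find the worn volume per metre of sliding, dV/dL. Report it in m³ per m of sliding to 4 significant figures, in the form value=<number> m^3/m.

value=2.624e-12 m^3/m

Every step keeps full precision, and intermediate values appear rounded; a lone final rounding, at 4 significant digits.
Convert: Hardness H = 718.8 HV × 9.807 MPa/HV = 7049 MPa = 7.049e+09 Pa.
In SI base units: W = 5.716 N, H = 7.049e+09 Pa, K = 3.236e-03.
Wear rate dV/dL = K·W/H (no L dependence): 3.236e-03 · 5.716 / 7.049e+09 = 2.624e-12 m³/m.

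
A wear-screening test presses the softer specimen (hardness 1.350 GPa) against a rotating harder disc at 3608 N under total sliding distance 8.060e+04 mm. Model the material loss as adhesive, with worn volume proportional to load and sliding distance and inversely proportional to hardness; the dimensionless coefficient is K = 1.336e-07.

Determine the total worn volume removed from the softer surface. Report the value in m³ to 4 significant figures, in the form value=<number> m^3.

Intermediates are printed rounded, and all working math runs at exact precision, and rounded just once to 4 significant figures.
The distance L = 8.060e+04 mm = 80.60 m.
Hardness H = 1.350 GPa = 1.350e+09 Pa.
As SI base values: W = 3608 N, H = 1.350e+09 Pa, K = 1.336e-07.
Volume removed: V = K·W·L/H = 1.336e-07 · 3608 · 80.60 / 1.350e+09 = 2.878e-11 m³.

value=2.878e-11 m^3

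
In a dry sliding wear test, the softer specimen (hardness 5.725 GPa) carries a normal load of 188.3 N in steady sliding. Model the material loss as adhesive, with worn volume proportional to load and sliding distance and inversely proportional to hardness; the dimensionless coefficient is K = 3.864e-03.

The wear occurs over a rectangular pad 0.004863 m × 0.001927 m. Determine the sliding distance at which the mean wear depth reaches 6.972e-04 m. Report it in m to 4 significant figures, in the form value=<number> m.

value=51.41 m

All arithmetic maintains full precision; intermediate values are shown rounded, and one final rounding, at four significant figures.
Hardness H = 5.725 GPa = 5.725e+09 Pa.
Contact area A = 0.004863 m × 0.001927 m = 9.371e-06 m².
SI base units throughout: W = 188.3 N, H = 5.725e+09 Pa, K = 3.864e-03.
Limit volume V_lim = h_lim·A = 6.972e-04 · 9.371e-06 = 6.533e-09 m³.
So the life L = V_lim·H/(K·W) = 6.533e-09 · 5.725e+09 / (3.864e-03 · 188.3) = 51.41 m.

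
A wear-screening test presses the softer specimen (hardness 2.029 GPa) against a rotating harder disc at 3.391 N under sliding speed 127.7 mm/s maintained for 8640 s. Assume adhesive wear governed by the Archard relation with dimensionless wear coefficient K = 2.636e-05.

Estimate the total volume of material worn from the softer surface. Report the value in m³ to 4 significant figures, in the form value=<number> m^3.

Intermediates are shown rounded; the computation keeps full precision; a lone final rounding: four significant digits.
Sliding speed v = 127.7 mm/s = 0.1277 m/s. The distance L = v·t = 0.1277 m/s × 8640 s = 1103 m.
Hardness H = 2.029 GPa = 2.029e+09 Pa.
Expressed in SI base units: W = 3.391 N, H = 2.029e+09 Pa, K = 2.636e-05.
Apply Archard: V = K·W·L/H = 2.636e-05 · 3.391 · 1103 / 2.029e+09 = 4.861e-11 m³.

value=4.861e-11 m^3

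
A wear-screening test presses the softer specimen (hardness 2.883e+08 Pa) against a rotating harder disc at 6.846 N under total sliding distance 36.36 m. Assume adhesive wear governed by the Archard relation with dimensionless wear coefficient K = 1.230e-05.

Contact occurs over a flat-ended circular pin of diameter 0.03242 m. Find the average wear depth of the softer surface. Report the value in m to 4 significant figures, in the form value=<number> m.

The intermediates are shown rounded. All arithmetic runs at full precision — rounded once at the end: 4 significant figures.
Convert: Contact area A = π·d²/4 = π·(0.03242 m)²/4 = 8.255e-04 m².
SI base units throughout: W = 6.846 N, H = 2.883e+08 Pa, K = 1.230e-05.
Volume removed: V = K·W·L/H = 1.230e-05 · 6.846 · 36.36 / 2.883e+08 = 1.062e-11 m³.
Average depth h = V/A = 1.062e-11 / 8.255e-04 = 1.286e-08 m.

value=1.286e-08 m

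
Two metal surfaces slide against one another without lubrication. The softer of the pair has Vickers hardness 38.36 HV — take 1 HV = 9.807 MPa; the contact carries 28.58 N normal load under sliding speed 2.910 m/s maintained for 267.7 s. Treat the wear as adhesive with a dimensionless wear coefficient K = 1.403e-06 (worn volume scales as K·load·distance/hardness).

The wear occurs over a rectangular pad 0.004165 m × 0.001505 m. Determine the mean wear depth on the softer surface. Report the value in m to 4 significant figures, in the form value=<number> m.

value=1.325e-05 m

All arithmetic carries full precision. Intermediate values are shown rounded; a single final rounding, at 4 significant figures.
Convert: Distance covered L = v·t = 2.910 m/s × 267.7 s = 779.0 m.
Convert: Hardness H = 38.36 HV × 9.807 MPa/HV = 376.2 MPa = 3.762e+08 Pa.
Convert: Contact area A = 0.004165 m × 0.001505 m = 6.268e-06 m².
SI base units throughout: W = 28.58 N, H = 3.762e+08 Pa, K = 1.403e-06.
Volume removed: V = K·W·L/H = 1.403e-06 · 28.58 · 779.0 / 3.762e+08 = 8.303e-11 m³.
Wear depth h = V/A = 8.303e-11 / 6.268e-06 = 1.325e-05 m.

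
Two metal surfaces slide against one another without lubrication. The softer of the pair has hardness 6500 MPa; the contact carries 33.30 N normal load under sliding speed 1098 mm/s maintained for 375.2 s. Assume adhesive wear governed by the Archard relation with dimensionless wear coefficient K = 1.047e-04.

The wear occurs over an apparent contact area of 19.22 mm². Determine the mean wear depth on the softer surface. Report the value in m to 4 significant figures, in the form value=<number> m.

Intermediates are printed rounded — the computation keeps full float precision. Rounded just once to 4 significant figures.
Convert: Sliding speed v = 1098 mm/s = 1.098 m/s. The distance L = v·t = 1.098 m/s × 375.2 s = 412.0 m.
Convert: Hardness H = 6500 MPa = 6.500e+09 Pa.
Convert: Contact area A = 19.22 mm² = 1.922e-05 m².
In SI base units, W = 33.30 N, H = 6.500e+09 Pa, K = 1.047e-04.
The Archard volume V = K·W·L/H = 1.047e-04 · 33.30 · 412.0 / 6.500e+09 = 2.210e-10 m³.
Wear depth h = V/A = 2.210e-10 / 1.922e-05 = 1.150e-05 m.

value=1.150e-05 m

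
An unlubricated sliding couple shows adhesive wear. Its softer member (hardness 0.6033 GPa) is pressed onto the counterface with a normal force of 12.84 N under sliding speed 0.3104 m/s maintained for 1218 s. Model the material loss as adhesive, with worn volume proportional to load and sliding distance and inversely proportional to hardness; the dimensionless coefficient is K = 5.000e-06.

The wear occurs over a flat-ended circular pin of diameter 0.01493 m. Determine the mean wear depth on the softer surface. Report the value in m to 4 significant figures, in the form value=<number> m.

Shown intermediates are rounded — all working math carries exact precision; one final rounding, at 4 significant figures.
The distance L = v·t = 0.3104 m/s × 1218 s = 378.1 m.
Hardness H = 0.6033 GPa = 6.033e+08 Pa.
Contact area A = π·d²/4 = π·(0.01493 m)²/4 = 1.751e-04 m².
Restated in SI base units: W = 12.84 N, H = 6.033e+08 Pa, K = 5.000e-06.
Archard volume V = K·W·L/H = 5.000e-06 · 12.84 · 378.1 / 6.033e+08 = 4.023e-11 m³.
Wear depth h = V/A = 4.023e-11 / 1.751e-04 = 2.298e-07 m.

value=2.298e-07 m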